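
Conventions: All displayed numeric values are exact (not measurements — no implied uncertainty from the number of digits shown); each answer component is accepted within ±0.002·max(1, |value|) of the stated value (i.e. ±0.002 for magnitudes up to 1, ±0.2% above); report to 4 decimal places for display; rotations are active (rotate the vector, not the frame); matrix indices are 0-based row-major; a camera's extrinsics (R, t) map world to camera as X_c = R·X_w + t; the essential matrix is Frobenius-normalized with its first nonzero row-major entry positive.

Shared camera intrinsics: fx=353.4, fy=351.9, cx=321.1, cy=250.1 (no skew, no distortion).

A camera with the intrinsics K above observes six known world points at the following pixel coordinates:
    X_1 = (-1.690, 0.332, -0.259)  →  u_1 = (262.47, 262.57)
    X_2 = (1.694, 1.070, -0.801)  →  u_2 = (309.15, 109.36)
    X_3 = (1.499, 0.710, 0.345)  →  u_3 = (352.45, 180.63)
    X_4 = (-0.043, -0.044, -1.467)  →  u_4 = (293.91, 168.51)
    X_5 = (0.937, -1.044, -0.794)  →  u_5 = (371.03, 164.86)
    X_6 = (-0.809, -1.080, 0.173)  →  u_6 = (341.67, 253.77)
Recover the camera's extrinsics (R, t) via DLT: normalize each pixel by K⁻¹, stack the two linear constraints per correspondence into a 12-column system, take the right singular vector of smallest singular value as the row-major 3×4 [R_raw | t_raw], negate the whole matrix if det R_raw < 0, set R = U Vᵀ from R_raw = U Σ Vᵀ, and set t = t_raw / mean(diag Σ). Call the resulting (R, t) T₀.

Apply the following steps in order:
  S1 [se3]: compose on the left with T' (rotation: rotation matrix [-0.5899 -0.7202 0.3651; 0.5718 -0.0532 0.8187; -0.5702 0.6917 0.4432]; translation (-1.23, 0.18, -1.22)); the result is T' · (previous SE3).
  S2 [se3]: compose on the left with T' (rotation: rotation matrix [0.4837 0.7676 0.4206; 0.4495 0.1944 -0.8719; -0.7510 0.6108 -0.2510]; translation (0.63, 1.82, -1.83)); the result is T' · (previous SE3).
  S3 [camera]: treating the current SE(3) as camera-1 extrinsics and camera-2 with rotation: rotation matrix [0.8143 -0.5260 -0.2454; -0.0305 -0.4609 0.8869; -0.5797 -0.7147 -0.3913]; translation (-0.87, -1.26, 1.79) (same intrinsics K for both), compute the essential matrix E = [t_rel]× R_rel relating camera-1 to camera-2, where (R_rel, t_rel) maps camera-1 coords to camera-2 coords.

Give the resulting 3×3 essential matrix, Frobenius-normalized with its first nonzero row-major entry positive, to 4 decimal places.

matrix = [0.0005 0.2733 -0.5375; -0.4011 0.5355 0.2108; -0.0600 -0.0895 0.3643]

source (pnp_recover): camera pose = R=[0.5423 -0.7405 0.3971; -0.5550 0.0391 0.8309; -0.6308 -0.6710 -0.3898], t=(0.0200, -0.4701, 6.5606)
after S1 (compose_se3): R=[-0.1505 0.1636 -0.9750; -0.1768 -0.9748 -0.1363; -0.9727 0.1519 0.1756], t=(1.4923, 5.5876, 1.3511)
after S2 (compose_se3): R=[-0.6176 -0.6052 -0.5024; 0.7460 -0.2484 -0.6179; 0.2491 -0.7564 0.6049], t=(6.2089, 2.3992, 0.1229)
after S3 (essential): [0.0005 0.2733 -0.5375; -0.4011 0.5355 0.2108; -0.0600 -0.0895 0.3643]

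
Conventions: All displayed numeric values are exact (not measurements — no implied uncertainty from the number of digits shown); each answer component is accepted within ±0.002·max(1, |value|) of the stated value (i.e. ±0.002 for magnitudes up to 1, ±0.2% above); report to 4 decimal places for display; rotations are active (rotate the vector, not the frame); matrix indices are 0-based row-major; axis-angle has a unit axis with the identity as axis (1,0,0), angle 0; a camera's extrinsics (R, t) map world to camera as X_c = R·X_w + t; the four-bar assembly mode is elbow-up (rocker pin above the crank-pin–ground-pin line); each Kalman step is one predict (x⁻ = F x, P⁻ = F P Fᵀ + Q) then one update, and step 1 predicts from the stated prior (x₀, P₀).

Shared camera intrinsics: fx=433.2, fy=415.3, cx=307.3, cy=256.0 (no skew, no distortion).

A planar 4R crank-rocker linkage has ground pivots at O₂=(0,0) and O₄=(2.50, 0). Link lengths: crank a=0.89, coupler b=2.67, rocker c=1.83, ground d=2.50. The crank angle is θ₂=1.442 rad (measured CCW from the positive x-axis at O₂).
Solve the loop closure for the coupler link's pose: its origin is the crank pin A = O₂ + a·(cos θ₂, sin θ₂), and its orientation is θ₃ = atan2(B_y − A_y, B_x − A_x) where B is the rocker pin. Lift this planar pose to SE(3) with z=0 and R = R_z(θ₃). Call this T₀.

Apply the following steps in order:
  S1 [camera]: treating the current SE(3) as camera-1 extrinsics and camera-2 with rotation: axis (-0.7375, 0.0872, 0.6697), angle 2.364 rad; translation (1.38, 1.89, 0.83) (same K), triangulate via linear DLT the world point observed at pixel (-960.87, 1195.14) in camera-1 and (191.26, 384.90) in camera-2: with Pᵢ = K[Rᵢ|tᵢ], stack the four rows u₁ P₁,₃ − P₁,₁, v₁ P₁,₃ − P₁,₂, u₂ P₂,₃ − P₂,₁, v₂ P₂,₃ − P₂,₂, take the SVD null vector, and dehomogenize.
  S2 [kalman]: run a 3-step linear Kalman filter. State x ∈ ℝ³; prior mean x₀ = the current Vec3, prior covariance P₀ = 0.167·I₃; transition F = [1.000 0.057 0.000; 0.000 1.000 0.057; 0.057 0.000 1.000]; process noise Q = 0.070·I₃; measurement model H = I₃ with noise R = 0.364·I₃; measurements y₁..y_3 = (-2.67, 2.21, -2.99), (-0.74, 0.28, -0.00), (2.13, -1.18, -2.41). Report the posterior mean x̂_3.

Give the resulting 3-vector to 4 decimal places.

result = (-0.2497, 0.3688, -1.2806)

source (fourbar_fk): coupler pose = R=[0.9354 -0.3535 0.0000; 0.3535 0.9354 0.0000; 0.0000 0.0000 1.0000], t=(0.1143, 0.8826, 0.0000)
after S1 (triangulate): (-1.8590, 1.5545, 0.7427)
after S2 (kf_track): (-0.2497, 0.3688, -1.2806)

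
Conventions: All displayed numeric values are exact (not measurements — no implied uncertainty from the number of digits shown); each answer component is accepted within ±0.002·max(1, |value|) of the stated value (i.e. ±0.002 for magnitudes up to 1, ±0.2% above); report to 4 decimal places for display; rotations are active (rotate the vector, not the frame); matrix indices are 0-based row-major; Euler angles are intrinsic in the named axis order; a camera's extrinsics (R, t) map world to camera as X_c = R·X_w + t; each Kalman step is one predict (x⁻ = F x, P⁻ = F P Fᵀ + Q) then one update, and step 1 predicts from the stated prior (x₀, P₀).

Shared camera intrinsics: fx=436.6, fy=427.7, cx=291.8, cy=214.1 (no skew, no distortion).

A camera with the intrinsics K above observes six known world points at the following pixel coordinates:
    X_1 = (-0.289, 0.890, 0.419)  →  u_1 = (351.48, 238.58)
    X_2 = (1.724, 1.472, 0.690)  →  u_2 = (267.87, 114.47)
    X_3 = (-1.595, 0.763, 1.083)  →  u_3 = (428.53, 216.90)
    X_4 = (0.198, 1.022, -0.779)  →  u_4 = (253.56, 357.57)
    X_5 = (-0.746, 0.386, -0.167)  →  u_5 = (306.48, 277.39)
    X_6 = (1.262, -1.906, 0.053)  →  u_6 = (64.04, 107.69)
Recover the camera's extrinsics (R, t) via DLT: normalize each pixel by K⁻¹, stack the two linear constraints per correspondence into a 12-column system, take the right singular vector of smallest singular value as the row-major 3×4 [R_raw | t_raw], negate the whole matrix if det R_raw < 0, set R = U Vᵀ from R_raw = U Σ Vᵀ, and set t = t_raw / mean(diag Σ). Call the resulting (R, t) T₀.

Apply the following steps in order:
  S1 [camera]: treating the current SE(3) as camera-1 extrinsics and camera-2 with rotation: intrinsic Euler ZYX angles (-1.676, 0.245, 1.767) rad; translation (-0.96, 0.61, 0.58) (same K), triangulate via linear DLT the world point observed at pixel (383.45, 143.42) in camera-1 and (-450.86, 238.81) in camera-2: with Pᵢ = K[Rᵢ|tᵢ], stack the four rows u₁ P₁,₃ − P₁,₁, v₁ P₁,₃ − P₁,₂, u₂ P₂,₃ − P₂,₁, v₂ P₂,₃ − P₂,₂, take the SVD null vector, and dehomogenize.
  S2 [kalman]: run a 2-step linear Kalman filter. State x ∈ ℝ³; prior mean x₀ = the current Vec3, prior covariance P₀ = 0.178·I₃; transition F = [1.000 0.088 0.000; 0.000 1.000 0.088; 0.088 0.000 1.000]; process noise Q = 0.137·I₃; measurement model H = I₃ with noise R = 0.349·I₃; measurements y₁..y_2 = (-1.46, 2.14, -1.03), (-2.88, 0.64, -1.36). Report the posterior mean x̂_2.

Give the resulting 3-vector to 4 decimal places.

source (pnp_recover): camera pose = R=[-0.5653 0.6388 0.5219; -0.3304 0.4044 -0.8528; -0.7558 -0.6545 -0.0176], t=(-0.4300, 0.1200, 4.1801)
after S1 (triangulate): (0.4594, 1.1740, 1.1094)
after S2 (kf_track): (-1.5214, 1.1143, -0.6535)

result = (-1.5214, 1.1143, -0.6535)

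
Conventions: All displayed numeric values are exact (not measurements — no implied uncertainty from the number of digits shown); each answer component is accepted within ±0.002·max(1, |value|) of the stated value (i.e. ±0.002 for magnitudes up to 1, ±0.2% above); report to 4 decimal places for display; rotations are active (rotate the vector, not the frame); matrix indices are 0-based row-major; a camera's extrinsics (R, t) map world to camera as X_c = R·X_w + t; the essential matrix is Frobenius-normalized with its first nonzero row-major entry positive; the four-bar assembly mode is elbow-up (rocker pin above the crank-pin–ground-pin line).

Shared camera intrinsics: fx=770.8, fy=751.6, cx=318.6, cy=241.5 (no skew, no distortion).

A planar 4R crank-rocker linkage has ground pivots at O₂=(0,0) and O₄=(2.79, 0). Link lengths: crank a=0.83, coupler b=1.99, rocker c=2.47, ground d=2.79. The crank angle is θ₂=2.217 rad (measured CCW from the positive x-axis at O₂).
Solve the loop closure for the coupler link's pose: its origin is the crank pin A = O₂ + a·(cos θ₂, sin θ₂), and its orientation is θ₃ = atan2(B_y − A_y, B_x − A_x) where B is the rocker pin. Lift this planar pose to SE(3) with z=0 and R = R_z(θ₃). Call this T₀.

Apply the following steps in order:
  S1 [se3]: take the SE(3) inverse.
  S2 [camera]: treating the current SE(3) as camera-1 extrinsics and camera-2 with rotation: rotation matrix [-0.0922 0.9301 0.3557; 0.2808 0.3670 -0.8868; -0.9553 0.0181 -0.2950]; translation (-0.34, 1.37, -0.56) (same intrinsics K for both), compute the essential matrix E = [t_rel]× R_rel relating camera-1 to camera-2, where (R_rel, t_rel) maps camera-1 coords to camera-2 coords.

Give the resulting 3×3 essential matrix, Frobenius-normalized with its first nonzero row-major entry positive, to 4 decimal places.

matrix = [0.5145 -0.3978 0.2329; -0.1004 0.1129 -0.0328; 0.2545 0.5387 0.3794]

source (fourbar_fk): coupler pose = R=[0.8137 -0.5813 0.0000; 0.5813 0.8137 0.0000; 0.0000 0.0000 1.0000], t=(-0.4998, 0.6627, 0.0000)
after S1 (invert_se3): R=[0.8137 0.5813 0.0000; -0.5813 0.8137 0.0000; 0.0000 0.0000 1.0000], t=(0.0215, -0.8297, 0.0000)
after S2 (essential): [0.5145 -0.3978 0.2329; -0.1004 0.1129 -0.0328; 0.2545 0.5387 0.3794]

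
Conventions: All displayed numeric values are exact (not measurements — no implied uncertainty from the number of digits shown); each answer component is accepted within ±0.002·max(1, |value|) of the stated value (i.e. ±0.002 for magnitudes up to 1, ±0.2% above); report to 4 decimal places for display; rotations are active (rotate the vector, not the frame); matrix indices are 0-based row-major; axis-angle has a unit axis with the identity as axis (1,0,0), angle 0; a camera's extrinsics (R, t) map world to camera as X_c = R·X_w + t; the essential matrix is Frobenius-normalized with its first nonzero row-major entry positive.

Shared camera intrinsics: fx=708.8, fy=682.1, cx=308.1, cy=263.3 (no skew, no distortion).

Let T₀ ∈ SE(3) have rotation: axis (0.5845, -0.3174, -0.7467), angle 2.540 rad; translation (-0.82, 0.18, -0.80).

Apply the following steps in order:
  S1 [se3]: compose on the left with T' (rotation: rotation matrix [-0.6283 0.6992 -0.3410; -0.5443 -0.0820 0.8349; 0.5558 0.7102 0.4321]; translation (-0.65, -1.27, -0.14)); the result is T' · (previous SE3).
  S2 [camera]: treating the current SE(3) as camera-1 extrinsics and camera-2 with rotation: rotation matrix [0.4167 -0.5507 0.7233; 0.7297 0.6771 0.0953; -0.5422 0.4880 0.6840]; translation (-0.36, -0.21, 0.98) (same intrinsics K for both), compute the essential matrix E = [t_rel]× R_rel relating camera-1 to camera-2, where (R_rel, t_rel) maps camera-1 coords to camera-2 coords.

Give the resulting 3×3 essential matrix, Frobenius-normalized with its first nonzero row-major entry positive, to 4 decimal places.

after S1 (compose_se3): R=[-0.1956 -0.7611 0.6185; -0.3430 0.6439 0.6839; -0.9188 -0.0784 -0.3870], t=(0.2639, -1.5063, -0.8136)
after S2 (essential): [0.3766 -0.2344 0.4783; 0.5518 0.2622 -0.3483; 0.2217 -0.0687 0.1614]

matrix = [0.3766 -0.2344 0.4783; 0.5518 0.2622 -0.3483; 0.2217 -0.0687 0.1614]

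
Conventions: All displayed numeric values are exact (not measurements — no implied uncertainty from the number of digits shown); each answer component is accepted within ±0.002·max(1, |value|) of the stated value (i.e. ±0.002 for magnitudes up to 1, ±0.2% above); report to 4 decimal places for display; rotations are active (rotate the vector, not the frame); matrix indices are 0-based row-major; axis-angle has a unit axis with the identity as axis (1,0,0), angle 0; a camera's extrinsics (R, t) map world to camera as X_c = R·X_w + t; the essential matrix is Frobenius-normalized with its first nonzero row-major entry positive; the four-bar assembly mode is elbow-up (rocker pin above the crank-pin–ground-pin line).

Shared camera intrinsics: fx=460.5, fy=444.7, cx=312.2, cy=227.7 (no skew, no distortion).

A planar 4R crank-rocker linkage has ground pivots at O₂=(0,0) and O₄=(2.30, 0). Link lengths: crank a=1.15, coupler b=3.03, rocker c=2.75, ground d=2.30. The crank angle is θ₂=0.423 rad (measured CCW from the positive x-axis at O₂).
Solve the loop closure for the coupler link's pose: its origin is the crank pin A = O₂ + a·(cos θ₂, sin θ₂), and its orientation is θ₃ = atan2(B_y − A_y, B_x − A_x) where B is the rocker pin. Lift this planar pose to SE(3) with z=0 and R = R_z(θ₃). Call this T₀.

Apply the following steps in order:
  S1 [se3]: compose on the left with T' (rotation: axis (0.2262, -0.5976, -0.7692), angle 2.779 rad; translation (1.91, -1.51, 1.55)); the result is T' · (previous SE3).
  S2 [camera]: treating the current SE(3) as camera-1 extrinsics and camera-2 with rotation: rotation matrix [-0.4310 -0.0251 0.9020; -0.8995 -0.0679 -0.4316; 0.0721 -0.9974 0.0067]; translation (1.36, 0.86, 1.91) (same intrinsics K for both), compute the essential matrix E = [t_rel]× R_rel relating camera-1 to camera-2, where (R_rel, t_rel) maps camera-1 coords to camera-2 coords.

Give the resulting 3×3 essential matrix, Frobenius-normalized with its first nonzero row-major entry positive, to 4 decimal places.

source (fourbar_fk): coupler pose = R=[0.7136 -0.7006 0.0000; 0.7006 0.7136 0.0000; 0.0000 0.0000 1.0000], t=(1.0486, 0.4721, 0.0000)
after S1 (compose_se3): R=[-0.5886 0.5937 -0.5487; -0.5523 0.2004 0.8092; 0.5904 0.7793 0.2099], t=(1.0387, -2.1856, 1.8770)
after S2 (essential): [0.4615 0.1103 -0.1424; -0.2078 -0.5475 -0.3322; -0.4216 0.1404 0.3221]

matrix = [0.4615 0.1103 -0.1424; -0.2078 -0.5475 -0.3322; -0.4216 0.1404 0.3221]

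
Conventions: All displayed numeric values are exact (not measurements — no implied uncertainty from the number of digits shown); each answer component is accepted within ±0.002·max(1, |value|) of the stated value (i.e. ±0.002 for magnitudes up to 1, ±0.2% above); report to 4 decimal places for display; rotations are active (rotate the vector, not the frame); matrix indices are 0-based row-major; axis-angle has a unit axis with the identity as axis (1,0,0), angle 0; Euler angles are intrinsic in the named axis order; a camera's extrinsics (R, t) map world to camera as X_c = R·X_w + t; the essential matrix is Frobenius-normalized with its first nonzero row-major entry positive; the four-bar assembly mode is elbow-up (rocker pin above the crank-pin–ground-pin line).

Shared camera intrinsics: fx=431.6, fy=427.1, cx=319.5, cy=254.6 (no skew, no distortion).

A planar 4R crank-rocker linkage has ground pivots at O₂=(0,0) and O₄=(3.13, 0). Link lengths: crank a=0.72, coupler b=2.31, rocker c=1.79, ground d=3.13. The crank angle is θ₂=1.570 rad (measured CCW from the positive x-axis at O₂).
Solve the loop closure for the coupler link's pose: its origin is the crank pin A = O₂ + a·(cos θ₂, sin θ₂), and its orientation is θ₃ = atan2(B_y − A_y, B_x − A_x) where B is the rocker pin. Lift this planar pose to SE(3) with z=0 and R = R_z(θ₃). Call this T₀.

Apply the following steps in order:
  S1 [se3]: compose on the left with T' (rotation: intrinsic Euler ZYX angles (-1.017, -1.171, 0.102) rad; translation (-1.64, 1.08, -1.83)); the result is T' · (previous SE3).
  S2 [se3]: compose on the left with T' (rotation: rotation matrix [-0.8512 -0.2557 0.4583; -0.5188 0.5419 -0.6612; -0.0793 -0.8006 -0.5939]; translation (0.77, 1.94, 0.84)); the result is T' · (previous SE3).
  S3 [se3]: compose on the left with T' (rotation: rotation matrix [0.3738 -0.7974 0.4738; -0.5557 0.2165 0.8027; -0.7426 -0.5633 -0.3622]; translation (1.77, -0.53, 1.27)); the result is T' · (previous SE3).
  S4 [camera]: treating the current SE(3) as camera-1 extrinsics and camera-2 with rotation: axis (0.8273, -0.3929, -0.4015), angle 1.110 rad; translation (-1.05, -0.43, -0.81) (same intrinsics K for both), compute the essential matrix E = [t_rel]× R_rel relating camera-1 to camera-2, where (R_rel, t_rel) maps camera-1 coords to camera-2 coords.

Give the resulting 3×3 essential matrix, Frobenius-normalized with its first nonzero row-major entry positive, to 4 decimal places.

source (fourbar_fk): coupler pose = R=[0.9395 -0.3426 0.0000; 0.3426 0.9395 0.0000; 0.0000 0.0000 1.0000], t=(0.0006, 0.7200, 0.0000)
after S1 (compose_se3): R=[0.4653 0.6785 -0.5685; -0.1045 0.6799 0.7258; 0.8790 -0.2783 0.3872], t=(-1.0662, 1.5139, -1.8009)
after S2 (compose_se3): R=[0.0335 -0.8789 0.4758; -0.8792 0.2005 0.4323; -0.4753 -0.4328 -0.7660], t=(0.4650, 4.5043, 0.7821)
after S3 (compose_se3): R=[0.4884 -0.6934 -0.5298; -0.5905 0.1844 -0.7857; 0.6425 0.6965 -0.3194], t=(-1.2773, 0.8144, -1.8960)
after S4 (essential): [0.2860 0.3603 -0.1807; 0.2731 0.1919 -0.4349; 0.1070 0.4558 0.4857]

matrix = [0.2860 0.3603 -0.1807; 0.2731 0.1919 -0.4349; 0.1070 0.4558 0.4857]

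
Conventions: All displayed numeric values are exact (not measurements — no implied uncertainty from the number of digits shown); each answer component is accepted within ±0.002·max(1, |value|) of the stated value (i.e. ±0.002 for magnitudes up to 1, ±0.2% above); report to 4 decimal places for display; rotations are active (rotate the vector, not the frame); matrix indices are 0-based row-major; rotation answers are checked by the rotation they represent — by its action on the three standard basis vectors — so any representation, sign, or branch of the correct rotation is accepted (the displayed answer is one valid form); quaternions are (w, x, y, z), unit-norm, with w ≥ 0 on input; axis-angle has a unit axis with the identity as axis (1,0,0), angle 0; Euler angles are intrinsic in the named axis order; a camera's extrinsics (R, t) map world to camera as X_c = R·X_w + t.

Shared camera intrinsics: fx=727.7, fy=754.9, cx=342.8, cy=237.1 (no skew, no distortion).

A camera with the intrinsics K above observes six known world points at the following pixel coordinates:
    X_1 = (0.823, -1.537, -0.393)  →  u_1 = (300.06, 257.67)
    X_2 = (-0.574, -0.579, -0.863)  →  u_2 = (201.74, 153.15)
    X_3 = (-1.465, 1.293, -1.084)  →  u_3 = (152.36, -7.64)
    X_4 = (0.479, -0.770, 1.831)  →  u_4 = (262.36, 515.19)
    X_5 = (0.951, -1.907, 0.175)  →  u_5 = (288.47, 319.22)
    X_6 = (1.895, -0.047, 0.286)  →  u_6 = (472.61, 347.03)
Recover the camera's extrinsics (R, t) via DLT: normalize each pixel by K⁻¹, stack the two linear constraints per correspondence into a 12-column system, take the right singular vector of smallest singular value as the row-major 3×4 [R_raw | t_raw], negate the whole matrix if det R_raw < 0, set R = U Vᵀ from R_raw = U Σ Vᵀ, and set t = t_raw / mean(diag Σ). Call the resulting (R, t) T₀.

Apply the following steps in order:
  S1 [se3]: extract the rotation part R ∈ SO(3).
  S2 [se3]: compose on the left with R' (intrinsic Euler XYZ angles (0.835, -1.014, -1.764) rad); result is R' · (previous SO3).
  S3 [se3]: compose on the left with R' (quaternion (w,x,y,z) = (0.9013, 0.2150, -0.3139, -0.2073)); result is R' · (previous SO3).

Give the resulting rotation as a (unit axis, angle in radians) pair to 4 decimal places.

rotation (axis_angle) = ((0.4347, 0.5347, -0.7247), 1.9656)

source (pnp_recover): camera pose = R=[0.8747 0.4665 -0.1318; 0.2056 -0.1108 0.9723; 0.4390 -0.8776 -0.1928], t=(-0.4800, 0.2399, 5.4498)
after S1 (rot_of_se3): [0.8747 0.4665 -0.1318; 0.2056 -0.1108 0.9723; 0.4390 -0.8776 -0.1928]
after S2 (compose_so3): [-0.3548 0.6402 0.6814; -0.7959 0.1756 -0.5794; -0.4906 -0.7479 0.4472]
after S3 (compose_so3): [-0.1230 0.9907 0.0574; -0.3472 0.0112 -0.9377; -0.9297 -0.1353 0.3426]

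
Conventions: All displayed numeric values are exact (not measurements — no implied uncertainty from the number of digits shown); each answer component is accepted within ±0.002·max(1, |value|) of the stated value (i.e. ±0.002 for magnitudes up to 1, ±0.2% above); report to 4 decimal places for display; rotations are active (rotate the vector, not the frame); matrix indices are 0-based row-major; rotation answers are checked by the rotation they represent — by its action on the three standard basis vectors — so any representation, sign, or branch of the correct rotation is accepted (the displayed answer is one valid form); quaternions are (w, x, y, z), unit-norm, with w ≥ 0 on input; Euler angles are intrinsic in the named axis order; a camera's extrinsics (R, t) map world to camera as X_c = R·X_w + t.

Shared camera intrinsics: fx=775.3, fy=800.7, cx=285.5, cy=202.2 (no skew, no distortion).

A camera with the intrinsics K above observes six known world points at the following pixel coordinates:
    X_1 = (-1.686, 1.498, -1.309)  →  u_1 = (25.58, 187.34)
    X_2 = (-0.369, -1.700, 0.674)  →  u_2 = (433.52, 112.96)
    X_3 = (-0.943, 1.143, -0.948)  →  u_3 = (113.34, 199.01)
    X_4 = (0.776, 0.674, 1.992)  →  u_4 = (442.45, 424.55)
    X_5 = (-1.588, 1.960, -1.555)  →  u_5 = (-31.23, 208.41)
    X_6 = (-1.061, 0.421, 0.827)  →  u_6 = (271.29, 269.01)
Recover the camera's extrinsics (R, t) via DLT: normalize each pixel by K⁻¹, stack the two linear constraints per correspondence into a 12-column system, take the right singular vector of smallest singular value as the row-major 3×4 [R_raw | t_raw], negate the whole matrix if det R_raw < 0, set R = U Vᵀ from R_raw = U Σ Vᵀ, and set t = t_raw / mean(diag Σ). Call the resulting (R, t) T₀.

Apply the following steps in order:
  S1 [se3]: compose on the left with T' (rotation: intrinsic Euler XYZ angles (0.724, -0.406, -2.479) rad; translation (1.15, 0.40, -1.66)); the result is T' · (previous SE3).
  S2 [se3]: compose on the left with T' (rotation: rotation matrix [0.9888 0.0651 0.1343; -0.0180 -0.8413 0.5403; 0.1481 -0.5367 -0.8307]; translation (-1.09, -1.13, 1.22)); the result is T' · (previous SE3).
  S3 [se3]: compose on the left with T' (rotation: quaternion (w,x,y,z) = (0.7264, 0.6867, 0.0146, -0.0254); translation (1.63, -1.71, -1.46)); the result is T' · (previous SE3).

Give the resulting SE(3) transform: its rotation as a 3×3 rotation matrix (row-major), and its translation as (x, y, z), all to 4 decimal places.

rotation (matrix) = ((-0.1875, 0.9485, -0.2554), (-0.7193, -0.3097, -0.6219), (-0.6690, 0.0671, 0.7403)), translation = (-0.8451, -2.1283, 2.1939)

source (pnp_recover): camera pose = R=[0.5814 -0.6203 0.5264; 0.1472 0.7165 0.6818; -0.8002 -0.3190 0.5079], t=(0.3001, -0.0599, 6.6494)
after S1 (compose_se3): R=[-0.0219 0.9803 -0.1965; 0.2283 -0.1865 -0.9556; -0.9733 -0.0658 -0.2197], t=(-1.7273, -3.6778, 2.7446)
after S2 (compose_se3): R=[-0.1375 0.9483 -0.2860; -0.7176 0.1037 0.6887; 0.6828 0.3000 0.6662], t=(-2.6688, 3.4781, 0.6580)
after S3 (compose_se3): R=[-0.1875 0.9485 -0.2554; -0.7193 -0.3097 -0.6219; -0.6690 0.0671 0.7403], t=(-0.8451, -2.1283, 2.1939)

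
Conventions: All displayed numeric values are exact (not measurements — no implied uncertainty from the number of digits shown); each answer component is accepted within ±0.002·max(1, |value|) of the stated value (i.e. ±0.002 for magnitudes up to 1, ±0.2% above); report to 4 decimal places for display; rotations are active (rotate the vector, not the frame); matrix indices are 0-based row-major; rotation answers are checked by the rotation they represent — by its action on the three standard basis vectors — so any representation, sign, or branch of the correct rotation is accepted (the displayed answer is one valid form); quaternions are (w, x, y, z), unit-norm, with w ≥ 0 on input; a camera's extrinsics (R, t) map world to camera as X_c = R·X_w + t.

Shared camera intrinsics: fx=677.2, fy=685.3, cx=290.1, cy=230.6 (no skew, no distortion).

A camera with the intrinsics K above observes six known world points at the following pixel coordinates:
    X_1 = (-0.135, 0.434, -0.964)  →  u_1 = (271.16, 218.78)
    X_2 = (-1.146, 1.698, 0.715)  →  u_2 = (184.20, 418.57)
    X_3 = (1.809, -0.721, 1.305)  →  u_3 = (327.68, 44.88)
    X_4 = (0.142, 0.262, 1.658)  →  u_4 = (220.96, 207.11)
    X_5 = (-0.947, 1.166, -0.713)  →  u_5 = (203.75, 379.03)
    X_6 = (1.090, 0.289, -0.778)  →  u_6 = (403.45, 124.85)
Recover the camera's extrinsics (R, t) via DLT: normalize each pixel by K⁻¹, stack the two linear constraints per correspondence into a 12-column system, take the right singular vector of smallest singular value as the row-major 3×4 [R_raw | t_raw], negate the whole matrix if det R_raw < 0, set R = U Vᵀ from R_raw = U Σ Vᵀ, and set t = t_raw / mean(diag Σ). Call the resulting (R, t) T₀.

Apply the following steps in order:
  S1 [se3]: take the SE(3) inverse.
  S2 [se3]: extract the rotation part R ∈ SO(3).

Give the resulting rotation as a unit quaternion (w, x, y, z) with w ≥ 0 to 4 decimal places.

source (pnp_recover): camera pose = R=[0.8519 0.4403 -0.2834; -0.4471 0.8934 0.0443; 0.2726 0.0890 0.9580], t=(-0.4700, -0.4800, 5.2402)
after S1 (invert_se3): R=[0.8519 -0.4471 0.2726; 0.4403 0.8934 0.0890; -0.2834 0.0443 0.9580], t=(-1.2428, 0.1696, -5.1320)
after S2 (rot_of_se3): [0.8519 -0.4471 0.2726; 0.4403 0.8934 0.0890; -0.2834 0.0443 0.9580]

rotation (quat) = (0.9622, -0.0116, 0.1445, 0.2306)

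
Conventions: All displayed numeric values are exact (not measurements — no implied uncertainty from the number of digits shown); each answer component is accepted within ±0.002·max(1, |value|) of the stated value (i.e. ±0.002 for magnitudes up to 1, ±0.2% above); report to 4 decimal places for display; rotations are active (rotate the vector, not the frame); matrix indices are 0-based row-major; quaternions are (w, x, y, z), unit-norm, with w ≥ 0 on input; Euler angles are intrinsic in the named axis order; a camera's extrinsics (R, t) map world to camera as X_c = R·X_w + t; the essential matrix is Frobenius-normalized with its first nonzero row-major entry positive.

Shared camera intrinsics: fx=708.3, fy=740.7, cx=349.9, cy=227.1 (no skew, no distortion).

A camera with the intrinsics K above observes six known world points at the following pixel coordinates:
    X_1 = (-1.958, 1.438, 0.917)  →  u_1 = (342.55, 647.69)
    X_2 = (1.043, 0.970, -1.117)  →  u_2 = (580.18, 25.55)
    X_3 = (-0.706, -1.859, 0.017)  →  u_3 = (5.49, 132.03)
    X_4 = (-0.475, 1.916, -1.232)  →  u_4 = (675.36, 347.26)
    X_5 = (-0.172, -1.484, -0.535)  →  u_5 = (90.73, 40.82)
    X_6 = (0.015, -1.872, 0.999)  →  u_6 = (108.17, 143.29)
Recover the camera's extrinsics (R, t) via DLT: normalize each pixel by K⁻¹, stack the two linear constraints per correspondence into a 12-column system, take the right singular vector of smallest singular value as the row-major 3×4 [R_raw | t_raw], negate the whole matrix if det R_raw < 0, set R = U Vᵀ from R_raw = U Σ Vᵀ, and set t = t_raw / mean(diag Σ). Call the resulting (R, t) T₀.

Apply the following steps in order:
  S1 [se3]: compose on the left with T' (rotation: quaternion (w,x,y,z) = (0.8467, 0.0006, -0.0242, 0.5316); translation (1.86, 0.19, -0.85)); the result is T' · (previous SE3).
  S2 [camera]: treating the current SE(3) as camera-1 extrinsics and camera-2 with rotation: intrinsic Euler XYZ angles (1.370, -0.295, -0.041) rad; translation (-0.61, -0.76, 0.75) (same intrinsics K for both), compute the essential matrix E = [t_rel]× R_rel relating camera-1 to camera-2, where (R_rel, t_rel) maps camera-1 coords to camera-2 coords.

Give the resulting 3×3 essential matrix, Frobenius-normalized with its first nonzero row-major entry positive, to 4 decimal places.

source (pnp_recover): camera pose = R=[0.4941 0.8630 -0.1054; -0.7357 0.4796 0.4783; 0.4633 -0.1588 0.8718], t=(-0.2200, -0.2100, 4.4900)
after S1 (compose_se3): R=[0.8578 -0.0511 -0.5114; 0.1125 0.9896 0.0898; 0.5015 -0.1346 0.8546], t=(1.7725, -0.2194, 3.6308)
after S2 (essential): [0.0953 -0.4002 -0.1952; -0.1057 -0.5578 -0.0630; 0.5213 0.0872 -0.4325]

matrix = [0.0953 -0.4002 -0.1952; -0.1057 -0.5578 -0.0630; 0.5213 0.0872 -0.4325]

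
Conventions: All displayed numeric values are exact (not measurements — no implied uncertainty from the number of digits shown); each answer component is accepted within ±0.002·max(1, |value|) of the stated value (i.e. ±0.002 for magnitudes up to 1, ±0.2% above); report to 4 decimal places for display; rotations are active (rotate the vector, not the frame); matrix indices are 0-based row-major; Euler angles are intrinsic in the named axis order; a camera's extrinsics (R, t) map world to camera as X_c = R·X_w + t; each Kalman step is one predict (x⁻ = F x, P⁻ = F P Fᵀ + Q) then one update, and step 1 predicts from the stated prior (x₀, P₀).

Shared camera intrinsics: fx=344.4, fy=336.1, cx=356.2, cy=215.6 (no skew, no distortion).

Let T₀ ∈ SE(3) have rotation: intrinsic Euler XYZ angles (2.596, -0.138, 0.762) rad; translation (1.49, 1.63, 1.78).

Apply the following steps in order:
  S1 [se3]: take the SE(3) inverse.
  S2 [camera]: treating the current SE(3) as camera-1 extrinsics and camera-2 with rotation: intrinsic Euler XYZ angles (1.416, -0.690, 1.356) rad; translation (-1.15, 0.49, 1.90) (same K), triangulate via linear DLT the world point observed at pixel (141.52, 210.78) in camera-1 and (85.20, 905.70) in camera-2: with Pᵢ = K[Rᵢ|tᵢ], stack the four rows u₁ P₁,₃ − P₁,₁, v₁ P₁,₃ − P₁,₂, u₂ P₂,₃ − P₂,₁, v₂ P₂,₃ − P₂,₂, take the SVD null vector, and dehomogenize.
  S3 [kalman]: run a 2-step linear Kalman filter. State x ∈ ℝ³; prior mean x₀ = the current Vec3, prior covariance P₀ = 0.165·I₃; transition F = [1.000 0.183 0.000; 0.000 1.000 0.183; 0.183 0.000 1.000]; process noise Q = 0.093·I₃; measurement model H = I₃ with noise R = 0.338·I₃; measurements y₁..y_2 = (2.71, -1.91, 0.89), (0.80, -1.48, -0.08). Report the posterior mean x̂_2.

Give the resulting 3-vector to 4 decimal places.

after S1 (invert_se3): R=[0.7166 -0.6418 0.2732; -0.6838 -0.5691 0.4566; -0.1376 -0.5140 -0.8467], t=(-0.5078, 1.1338, 2.5499)
after S2 (triangulate): (-0.5295, 1.2581, -1.8184)
after S3 (kf_track): (0.8784, -0.7733, -0.3755)

result = (0.8784, -0.7733, -0.3755)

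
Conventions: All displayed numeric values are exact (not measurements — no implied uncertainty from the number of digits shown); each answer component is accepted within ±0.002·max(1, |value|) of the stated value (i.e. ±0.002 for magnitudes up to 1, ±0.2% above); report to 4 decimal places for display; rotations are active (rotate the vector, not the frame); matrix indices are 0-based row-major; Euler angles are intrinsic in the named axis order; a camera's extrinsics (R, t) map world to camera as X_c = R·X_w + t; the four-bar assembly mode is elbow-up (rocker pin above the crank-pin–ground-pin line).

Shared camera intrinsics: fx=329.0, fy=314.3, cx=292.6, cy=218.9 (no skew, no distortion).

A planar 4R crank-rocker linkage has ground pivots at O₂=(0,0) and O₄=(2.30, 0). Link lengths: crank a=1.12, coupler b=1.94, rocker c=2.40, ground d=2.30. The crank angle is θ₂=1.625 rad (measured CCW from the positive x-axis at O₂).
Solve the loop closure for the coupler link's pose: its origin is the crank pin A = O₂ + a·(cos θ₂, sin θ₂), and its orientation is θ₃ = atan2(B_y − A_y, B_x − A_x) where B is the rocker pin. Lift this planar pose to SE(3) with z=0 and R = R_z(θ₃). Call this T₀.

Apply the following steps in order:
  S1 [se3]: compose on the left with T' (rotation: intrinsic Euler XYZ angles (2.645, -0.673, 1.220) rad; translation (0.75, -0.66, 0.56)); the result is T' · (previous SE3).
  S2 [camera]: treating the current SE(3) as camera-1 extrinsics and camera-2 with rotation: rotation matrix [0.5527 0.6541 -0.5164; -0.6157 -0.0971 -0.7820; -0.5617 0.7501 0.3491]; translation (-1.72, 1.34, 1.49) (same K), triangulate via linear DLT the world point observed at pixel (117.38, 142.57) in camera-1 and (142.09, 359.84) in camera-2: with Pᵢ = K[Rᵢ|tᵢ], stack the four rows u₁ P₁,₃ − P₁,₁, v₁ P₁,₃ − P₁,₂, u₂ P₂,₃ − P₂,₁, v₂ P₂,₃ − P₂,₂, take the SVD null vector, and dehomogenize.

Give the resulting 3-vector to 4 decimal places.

source (fourbar_fk): coupler pose = R=[0.8069 -0.5907 0.0000; 0.5907 0.8069 0.0000; 0.0000 0.0000 1.0000], t=(-0.0607, 1.1184, 0.0000)
after S1 (compose_se3): R=[-0.2170 -0.7512 -0.6233; -0.7623 0.5293 -0.3725; 0.6098 0.3943 -0.6875], t=(-0.0876, -0.6297, 1.3030)
after S2 (triangulate): (0.3743, 0.9735, 0.1211)

result = (0.3743, 0.9735, 0.1211)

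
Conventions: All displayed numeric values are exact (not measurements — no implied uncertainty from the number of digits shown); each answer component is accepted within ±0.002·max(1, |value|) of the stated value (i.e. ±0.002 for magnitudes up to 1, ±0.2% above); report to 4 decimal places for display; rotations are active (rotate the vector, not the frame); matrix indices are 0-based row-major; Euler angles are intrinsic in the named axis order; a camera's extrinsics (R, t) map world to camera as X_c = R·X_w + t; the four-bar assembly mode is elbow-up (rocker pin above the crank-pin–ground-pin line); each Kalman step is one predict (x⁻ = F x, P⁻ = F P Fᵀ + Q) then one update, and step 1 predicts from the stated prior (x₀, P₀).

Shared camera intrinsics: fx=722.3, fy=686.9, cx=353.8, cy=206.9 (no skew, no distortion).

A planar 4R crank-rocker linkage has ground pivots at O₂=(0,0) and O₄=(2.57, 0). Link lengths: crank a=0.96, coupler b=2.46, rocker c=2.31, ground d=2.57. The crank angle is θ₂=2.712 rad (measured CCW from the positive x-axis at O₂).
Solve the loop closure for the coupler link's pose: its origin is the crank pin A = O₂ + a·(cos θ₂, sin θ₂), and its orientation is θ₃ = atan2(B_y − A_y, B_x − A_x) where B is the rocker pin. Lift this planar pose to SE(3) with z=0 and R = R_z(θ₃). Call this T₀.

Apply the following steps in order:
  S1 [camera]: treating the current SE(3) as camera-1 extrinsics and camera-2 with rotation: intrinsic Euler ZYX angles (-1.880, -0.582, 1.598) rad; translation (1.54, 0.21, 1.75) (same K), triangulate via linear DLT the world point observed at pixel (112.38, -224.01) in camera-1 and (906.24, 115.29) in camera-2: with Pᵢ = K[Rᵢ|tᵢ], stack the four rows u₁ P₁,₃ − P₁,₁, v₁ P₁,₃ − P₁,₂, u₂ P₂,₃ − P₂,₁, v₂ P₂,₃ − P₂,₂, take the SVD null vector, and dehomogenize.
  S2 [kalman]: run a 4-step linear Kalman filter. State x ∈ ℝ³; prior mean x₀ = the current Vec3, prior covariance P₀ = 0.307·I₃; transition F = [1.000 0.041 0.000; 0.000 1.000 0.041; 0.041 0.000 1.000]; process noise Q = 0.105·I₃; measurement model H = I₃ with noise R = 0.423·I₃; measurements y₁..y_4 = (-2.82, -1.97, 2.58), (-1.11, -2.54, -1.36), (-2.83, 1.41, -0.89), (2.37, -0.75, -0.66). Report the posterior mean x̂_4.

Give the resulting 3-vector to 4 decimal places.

source (fourbar_fk): coupler pose = R=[0.8182 -0.5749 0.0000; 0.5749 0.8182 0.0000; 0.0000 0.0000 1.0000], t=(-0.8728, 0.3998, 0.0000)
after S1 (triangulate): (-0.0333, -1.0910, 0.8161)
after S2 (kf_track): (-0.2844, -0.6281, -0.3753)

result = (-0.2844, -0.6281, -0.3753)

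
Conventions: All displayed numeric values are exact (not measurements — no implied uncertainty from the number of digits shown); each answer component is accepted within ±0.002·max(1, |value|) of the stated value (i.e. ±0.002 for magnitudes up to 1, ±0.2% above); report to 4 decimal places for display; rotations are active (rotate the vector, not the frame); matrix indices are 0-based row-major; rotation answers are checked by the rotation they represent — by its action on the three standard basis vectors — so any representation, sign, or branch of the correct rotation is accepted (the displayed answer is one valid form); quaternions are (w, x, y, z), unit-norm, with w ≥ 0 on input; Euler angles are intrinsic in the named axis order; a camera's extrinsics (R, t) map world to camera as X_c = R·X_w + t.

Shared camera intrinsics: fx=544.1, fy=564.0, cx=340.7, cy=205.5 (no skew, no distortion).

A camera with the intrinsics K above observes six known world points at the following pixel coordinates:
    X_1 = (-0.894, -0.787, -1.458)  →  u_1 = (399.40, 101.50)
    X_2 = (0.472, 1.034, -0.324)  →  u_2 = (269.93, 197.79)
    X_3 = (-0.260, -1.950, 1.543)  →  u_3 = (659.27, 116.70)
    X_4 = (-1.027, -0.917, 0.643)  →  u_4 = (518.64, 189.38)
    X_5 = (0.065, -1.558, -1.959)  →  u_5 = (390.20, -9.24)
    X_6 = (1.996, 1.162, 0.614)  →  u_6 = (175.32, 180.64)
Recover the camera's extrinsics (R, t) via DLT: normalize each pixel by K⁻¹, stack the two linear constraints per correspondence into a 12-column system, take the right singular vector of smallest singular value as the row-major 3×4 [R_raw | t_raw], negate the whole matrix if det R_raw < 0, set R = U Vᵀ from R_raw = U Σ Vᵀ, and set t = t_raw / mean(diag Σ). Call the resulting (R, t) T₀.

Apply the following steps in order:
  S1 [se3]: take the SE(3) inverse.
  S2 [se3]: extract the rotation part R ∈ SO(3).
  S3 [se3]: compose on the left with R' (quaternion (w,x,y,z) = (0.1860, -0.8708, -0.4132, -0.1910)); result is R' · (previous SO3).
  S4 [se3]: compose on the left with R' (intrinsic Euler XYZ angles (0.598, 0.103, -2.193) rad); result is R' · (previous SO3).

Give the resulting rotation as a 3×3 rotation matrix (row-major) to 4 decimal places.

rotation (matrix) = ((0.6636, -0.6477, -0.3743), (0.7104, 0.3888, 0.5867), (-0.2345, -0.6552, 0.7181))

source (pnp_recover): camera pose = R=[-0.5087 -0.7269 0.4612; -0.4647 0.6829 0.5637; -0.7247 0.0724 -0.6852], t=(0.4200, -0.3800, 5.5896)
after S1 (invert_se3): R=[-0.5087 -0.4647 -0.7247; -0.7269 0.6829 0.0724; 0.4612 0.5637 -0.6852], t=(4.0881, 0.1600, 3.8505)
after S2 (rot_of_se3): [-0.5087 -0.4647 -0.7247; -0.7269 0.6829 0.0724; 0.4612 0.5637 -0.6852]
after S3 (compose_so3): [-0.7901 0.3686 -0.4898; 0.3207 -0.4323 -0.8428; -0.5224 -0.8230 0.2234]
after S4 (compose_so3): [0.6636 -0.6477 -0.3743; 0.7104 0.3888 0.5867; -0.2345 -0.6552 0.7181]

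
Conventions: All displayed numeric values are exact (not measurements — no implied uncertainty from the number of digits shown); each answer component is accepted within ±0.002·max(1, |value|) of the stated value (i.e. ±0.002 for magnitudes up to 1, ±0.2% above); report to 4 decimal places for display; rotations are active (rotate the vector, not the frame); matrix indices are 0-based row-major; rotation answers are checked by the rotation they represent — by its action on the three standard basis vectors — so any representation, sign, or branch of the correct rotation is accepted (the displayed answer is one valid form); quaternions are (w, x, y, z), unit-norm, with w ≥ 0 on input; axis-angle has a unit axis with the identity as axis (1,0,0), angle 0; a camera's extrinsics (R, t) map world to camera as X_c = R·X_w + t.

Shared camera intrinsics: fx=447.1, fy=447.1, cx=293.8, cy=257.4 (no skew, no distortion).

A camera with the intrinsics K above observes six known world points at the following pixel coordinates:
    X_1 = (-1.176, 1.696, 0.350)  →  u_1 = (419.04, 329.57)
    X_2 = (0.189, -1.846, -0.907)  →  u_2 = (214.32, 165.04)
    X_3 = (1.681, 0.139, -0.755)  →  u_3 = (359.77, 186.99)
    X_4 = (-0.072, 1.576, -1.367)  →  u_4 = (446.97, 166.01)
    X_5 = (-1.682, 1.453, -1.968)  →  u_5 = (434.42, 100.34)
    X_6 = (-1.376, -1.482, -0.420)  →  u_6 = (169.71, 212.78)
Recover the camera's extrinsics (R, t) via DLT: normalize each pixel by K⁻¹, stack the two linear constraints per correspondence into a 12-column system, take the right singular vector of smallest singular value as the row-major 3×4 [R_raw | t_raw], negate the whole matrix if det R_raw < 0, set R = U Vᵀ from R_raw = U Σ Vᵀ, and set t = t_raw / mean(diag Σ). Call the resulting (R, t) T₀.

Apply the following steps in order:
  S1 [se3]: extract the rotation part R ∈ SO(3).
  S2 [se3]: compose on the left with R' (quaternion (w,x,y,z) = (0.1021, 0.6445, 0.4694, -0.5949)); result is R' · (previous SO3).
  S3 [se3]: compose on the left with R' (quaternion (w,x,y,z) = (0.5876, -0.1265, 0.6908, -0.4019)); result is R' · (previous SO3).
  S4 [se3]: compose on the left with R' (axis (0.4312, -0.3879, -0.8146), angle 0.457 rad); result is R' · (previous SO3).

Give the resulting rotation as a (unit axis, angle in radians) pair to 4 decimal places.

rotation (axis_angle) = ((-0.0806, -0.9228, 0.3767), 1.8497)

source (pnp_recover): camera pose = R=[0.3747 0.9203 -0.1125; -0.2187 0.2057 0.9539; 0.9010 -0.3328 0.2784], t=(0.2901, -0.1500, 6.4199)
after S1 (rot_of_se3): [0.3747 0.9203 -0.1125; -0.2187 0.2057 0.9539; 0.9010 -0.3328 0.2784]
after S2 (compose_so3): [-0.8190 0.2361 0.5229; -0.3227 0.5639 -0.7601; -0.4744 -0.7913 -0.3857]
after S3 (compose_so3): [-0.3021 -0.6206 -0.7236; 0.5147 0.5327 -0.6718; 0.8024 -0.5754 0.1585]
after S4 (compose_so3): [-0.2670 -0.2672 -0.9259; 0.4570 0.8108 -0.3658; 0.8485 -0.5208 -0.0943]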